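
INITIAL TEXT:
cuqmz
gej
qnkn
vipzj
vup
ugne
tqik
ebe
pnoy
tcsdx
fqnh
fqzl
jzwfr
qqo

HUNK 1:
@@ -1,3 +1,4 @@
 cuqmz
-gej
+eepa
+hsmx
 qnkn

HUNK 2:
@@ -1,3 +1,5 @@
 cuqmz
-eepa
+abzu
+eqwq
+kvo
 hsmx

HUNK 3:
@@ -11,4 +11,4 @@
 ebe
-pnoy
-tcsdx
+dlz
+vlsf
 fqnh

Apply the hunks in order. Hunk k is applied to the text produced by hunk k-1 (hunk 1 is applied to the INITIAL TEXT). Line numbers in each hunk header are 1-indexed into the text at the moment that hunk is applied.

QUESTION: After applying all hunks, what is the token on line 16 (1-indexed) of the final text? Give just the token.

Hunk 1: at line 1 remove [gej] add [eepa,hsmx] -> 15 lines: cuqmz eepa hsmx qnkn vipzj vup ugne tqik ebe pnoy tcsdx fqnh fqzl jzwfr qqo
Hunk 2: at line 1 remove [eepa] add [abzu,eqwq,kvo] -> 17 lines: cuqmz abzu eqwq kvo hsmx qnkn vipzj vup ugne tqik ebe pnoy tcsdx fqnh fqzl jzwfr qqo
Hunk 3: at line 11 remove [pnoy,tcsdx] add [dlz,vlsf] -> 17 lines: cuqmz abzu eqwq kvo hsmx qnkn vipzj vup ugne tqik ebe dlz vlsf fqnh fqzl jzwfr qqo
Final line 16: jzwfr

Answer: jzwfr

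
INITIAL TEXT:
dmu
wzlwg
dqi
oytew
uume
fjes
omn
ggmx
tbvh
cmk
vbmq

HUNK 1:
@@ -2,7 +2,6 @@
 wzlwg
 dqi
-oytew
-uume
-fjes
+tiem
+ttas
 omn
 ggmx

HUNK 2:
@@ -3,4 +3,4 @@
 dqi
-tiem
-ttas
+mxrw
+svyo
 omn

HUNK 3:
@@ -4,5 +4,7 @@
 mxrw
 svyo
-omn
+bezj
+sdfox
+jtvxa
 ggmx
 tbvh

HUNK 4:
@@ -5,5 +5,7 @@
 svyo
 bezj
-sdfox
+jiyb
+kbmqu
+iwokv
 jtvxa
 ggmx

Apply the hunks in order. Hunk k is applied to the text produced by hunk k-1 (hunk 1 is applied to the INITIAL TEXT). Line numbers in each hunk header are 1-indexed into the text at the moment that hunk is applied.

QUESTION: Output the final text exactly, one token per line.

Hunk 1: at line 2 remove [oytew,uume,fjes] add [tiem,ttas] -> 10 lines: dmu wzlwg dqi tiem ttas omn ggmx tbvh cmk vbmq
Hunk 2: at line 3 remove [tiem,ttas] add [mxrw,svyo] -> 10 lines: dmu wzlwg dqi mxrw svyo omn ggmx tbvh cmk vbmq
Hunk 3: at line 4 remove [omn] add [bezj,sdfox,jtvxa] -> 12 lines: dmu wzlwg dqi mxrw svyo bezj sdfox jtvxa ggmx tbvh cmk vbmq
Hunk 4: at line 5 remove [sdfox] add [jiyb,kbmqu,iwokv] -> 14 lines: dmu wzlwg dqi mxrw svyo bezj jiyb kbmqu iwokv jtvxa ggmx tbvh cmk vbmq

Answer: dmu
wzlwg
dqi
mxrw
svyo
bezj
jiyb
kbmqu
iwokv
jtvxa
ggmx
tbvh
cmk
vbmq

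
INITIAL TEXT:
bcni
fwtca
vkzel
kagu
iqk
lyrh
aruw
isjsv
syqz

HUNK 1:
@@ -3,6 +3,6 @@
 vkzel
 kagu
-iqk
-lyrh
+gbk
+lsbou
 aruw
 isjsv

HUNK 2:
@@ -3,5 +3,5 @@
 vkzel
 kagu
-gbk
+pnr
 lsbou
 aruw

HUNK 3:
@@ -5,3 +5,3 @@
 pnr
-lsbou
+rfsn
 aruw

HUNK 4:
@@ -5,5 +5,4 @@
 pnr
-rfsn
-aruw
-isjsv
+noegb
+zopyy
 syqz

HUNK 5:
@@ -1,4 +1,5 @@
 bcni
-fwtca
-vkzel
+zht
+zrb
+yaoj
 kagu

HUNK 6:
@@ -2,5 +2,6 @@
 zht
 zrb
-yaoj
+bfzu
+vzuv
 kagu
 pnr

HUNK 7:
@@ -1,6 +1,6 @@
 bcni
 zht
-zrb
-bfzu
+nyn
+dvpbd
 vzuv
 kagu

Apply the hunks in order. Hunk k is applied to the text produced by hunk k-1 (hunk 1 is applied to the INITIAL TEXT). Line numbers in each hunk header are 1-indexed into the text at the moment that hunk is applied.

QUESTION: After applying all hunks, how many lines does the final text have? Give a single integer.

Answer: 10

Derivation:
Hunk 1: at line 3 remove [iqk,lyrh] add [gbk,lsbou] -> 9 lines: bcni fwtca vkzel kagu gbk lsbou aruw isjsv syqz
Hunk 2: at line 3 remove [gbk] add [pnr] -> 9 lines: bcni fwtca vkzel kagu pnr lsbou aruw isjsv syqz
Hunk 3: at line 5 remove [lsbou] add [rfsn] -> 9 lines: bcni fwtca vkzel kagu pnr rfsn aruw isjsv syqz
Hunk 4: at line 5 remove [rfsn,aruw,isjsv] add [noegb,zopyy] -> 8 lines: bcni fwtca vkzel kagu pnr noegb zopyy syqz
Hunk 5: at line 1 remove [fwtca,vkzel] add [zht,zrb,yaoj] -> 9 lines: bcni zht zrb yaoj kagu pnr noegb zopyy syqz
Hunk 6: at line 2 remove [yaoj] add [bfzu,vzuv] -> 10 lines: bcni zht zrb bfzu vzuv kagu pnr noegb zopyy syqz
Hunk 7: at line 1 remove [zrb,bfzu] add [nyn,dvpbd] -> 10 lines: bcni zht nyn dvpbd vzuv kagu pnr noegb zopyy syqz
Final line count: 10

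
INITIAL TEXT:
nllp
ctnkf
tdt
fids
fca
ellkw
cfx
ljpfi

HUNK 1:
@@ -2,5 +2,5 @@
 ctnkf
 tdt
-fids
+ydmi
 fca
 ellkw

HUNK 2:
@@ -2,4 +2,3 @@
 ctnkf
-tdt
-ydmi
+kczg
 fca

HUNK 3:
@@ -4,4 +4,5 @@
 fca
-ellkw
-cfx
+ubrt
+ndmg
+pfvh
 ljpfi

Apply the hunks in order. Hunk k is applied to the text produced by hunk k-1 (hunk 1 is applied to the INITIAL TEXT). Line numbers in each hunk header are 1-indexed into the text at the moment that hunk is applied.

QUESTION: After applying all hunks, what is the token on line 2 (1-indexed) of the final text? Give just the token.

Answer: ctnkf

Derivation:
Hunk 1: at line 2 remove [fids] add [ydmi] -> 8 lines: nllp ctnkf tdt ydmi fca ellkw cfx ljpfi
Hunk 2: at line 2 remove [tdt,ydmi] add [kczg] -> 7 lines: nllp ctnkf kczg fca ellkw cfx ljpfi
Hunk 3: at line 4 remove [ellkw,cfx] add [ubrt,ndmg,pfvh] -> 8 lines: nllp ctnkf kczg fca ubrt ndmg pfvh ljpfi
Final line 2: ctnkf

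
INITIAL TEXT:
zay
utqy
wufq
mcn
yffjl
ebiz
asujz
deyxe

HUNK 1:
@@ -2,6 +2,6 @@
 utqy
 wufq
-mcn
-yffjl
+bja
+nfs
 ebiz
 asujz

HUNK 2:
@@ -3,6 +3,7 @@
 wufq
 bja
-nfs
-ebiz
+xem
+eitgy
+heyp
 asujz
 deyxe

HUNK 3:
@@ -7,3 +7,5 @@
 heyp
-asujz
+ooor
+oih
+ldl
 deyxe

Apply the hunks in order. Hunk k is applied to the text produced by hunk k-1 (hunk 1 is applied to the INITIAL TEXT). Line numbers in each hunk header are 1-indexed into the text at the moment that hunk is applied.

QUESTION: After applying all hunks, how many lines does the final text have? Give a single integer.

Answer: 11

Derivation:
Hunk 1: at line 2 remove [mcn,yffjl] add [bja,nfs] -> 8 lines: zay utqy wufq bja nfs ebiz asujz deyxe
Hunk 2: at line 3 remove [nfs,ebiz] add [xem,eitgy,heyp] -> 9 lines: zay utqy wufq bja xem eitgy heyp asujz deyxe
Hunk 3: at line 7 remove [asujz] add [ooor,oih,ldl] -> 11 lines: zay utqy wufq bja xem eitgy heyp ooor oih ldl deyxe
Final line count: 11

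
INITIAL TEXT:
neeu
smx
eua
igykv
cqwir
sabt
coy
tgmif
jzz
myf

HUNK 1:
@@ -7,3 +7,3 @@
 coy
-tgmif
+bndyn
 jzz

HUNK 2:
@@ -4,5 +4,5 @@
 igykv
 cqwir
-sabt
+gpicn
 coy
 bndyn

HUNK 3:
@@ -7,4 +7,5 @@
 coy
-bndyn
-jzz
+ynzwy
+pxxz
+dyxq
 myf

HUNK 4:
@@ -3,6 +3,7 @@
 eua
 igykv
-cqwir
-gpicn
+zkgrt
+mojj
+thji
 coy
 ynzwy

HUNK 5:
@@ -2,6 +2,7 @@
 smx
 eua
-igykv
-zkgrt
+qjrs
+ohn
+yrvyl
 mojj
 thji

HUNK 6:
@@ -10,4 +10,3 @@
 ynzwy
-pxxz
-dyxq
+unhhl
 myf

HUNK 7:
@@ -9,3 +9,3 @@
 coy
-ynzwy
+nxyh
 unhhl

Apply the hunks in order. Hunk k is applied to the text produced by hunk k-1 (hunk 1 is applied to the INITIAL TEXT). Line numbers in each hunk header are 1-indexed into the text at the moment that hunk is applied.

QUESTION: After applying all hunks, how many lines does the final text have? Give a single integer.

Hunk 1: at line 7 remove [tgmif] add [bndyn] -> 10 lines: neeu smx eua igykv cqwir sabt coy bndyn jzz myf
Hunk 2: at line 4 remove [sabt] add [gpicn] -> 10 lines: neeu smx eua igykv cqwir gpicn coy bndyn jzz myf
Hunk 3: at line 7 remove [bndyn,jzz] add [ynzwy,pxxz,dyxq] -> 11 lines: neeu smx eua igykv cqwir gpicn coy ynzwy pxxz dyxq myf
Hunk 4: at line 3 remove [cqwir,gpicn] add [zkgrt,mojj,thji] -> 12 lines: neeu smx eua igykv zkgrt mojj thji coy ynzwy pxxz dyxq myf
Hunk 5: at line 2 remove [igykv,zkgrt] add [qjrs,ohn,yrvyl] -> 13 lines: neeu smx eua qjrs ohn yrvyl mojj thji coy ynzwy pxxz dyxq myf
Hunk 6: at line 10 remove [pxxz,dyxq] add [unhhl] -> 12 lines: neeu smx eua qjrs ohn yrvyl mojj thji coy ynzwy unhhl myf
Hunk 7: at line 9 remove [ynzwy] add [nxyh] -> 12 lines: neeu smx eua qjrs ohn yrvyl mojj thji coy nxyh unhhl myf
Final line count: 12

Answer: 12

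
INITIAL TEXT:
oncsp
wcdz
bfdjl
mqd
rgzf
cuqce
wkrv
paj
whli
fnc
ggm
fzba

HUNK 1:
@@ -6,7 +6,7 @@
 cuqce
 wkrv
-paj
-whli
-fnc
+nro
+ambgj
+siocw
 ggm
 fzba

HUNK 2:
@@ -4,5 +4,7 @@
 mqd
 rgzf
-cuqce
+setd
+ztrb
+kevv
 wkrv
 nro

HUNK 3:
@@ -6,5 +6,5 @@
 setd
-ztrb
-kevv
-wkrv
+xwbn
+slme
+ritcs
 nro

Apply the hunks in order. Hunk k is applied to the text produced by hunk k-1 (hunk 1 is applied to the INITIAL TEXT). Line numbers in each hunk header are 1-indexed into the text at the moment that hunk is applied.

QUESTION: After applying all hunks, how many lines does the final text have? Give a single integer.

Answer: 14

Derivation:
Hunk 1: at line 6 remove [paj,whli,fnc] add [nro,ambgj,siocw] -> 12 lines: oncsp wcdz bfdjl mqd rgzf cuqce wkrv nro ambgj siocw ggm fzba
Hunk 2: at line 4 remove [cuqce] add [setd,ztrb,kevv] -> 14 lines: oncsp wcdz bfdjl mqd rgzf setd ztrb kevv wkrv nro ambgj siocw ggm fzba
Hunk 3: at line 6 remove [ztrb,kevv,wkrv] add [xwbn,slme,ritcs] -> 14 lines: oncsp wcdz bfdjl mqd rgzf setd xwbn slme ritcs nro ambgj siocw ggm fzba
Final line count: 14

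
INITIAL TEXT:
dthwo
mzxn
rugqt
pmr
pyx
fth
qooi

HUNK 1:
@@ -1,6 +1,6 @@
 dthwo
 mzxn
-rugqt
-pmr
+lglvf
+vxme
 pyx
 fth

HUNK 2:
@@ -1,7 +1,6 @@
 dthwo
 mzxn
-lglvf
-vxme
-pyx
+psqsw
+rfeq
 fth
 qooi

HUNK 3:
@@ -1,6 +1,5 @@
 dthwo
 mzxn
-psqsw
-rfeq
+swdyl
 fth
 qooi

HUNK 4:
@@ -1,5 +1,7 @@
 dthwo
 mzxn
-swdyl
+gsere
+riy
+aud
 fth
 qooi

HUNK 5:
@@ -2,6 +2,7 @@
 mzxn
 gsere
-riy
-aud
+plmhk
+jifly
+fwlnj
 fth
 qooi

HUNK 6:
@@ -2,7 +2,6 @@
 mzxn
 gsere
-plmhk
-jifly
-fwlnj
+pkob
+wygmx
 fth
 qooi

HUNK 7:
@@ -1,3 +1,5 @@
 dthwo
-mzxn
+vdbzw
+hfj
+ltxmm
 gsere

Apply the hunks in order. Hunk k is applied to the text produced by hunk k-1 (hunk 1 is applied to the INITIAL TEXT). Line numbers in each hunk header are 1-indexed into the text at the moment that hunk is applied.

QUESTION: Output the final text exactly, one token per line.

Answer: dthwo
vdbzw
hfj
ltxmm
gsere
pkob
wygmx
fth
qooi

Derivation:
Hunk 1: at line 1 remove [rugqt,pmr] add [lglvf,vxme] -> 7 lines: dthwo mzxn lglvf vxme pyx fth qooi
Hunk 2: at line 1 remove [lglvf,vxme,pyx] add [psqsw,rfeq] -> 6 lines: dthwo mzxn psqsw rfeq fth qooi
Hunk 3: at line 1 remove [psqsw,rfeq] add [swdyl] -> 5 lines: dthwo mzxn swdyl fth qooi
Hunk 4: at line 1 remove [swdyl] add [gsere,riy,aud] -> 7 lines: dthwo mzxn gsere riy aud fth qooi
Hunk 5: at line 2 remove [riy,aud] add [plmhk,jifly,fwlnj] -> 8 lines: dthwo mzxn gsere plmhk jifly fwlnj fth qooi
Hunk 6: at line 2 remove [plmhk,jifly,fwlnj] add [pkob,wygmx] -> 7 lines: dthwo mzxn gsere pkob wygmx fth qooi
Hunk 7: at line 1 remove [mzxn] add [vdbzw,hfj,ltxmm] -> 9 lines: dthwo vdbzw hfj ltxmm gsere pkob wygmx fth qooi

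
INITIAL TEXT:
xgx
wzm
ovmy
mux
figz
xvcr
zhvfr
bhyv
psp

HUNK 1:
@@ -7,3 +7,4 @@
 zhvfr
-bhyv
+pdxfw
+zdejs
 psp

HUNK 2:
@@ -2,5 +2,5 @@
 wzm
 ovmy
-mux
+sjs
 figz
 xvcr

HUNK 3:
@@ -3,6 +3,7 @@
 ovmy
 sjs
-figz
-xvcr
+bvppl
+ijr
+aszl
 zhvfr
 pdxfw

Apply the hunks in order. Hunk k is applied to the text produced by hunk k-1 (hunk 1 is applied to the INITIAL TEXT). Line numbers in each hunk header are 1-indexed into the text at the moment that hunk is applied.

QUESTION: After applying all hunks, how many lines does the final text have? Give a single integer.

Hunk 1: at line 7 remove [bhyv] add [pdxfw,zdejs] -> 10 lines: xgx wzm ovmy mux figz xvcr zhvfr pdxfw zdejs psp
Hunk 2: at line 2 remove [mux] add [sjs] -> 10 lines: xgx wzm ovmy sjs figz xvcr zhvfr pdxfw zdejs psp
Hunk 3: at line 3 remove [figz,xvcr] add [bvppl,ijr,aszl] -> 11 lines: xgx wzm ovmy sjs bvppl ijr aszl zhvfr pdxfw zdejs psp
Final line count: 11

Answer: 11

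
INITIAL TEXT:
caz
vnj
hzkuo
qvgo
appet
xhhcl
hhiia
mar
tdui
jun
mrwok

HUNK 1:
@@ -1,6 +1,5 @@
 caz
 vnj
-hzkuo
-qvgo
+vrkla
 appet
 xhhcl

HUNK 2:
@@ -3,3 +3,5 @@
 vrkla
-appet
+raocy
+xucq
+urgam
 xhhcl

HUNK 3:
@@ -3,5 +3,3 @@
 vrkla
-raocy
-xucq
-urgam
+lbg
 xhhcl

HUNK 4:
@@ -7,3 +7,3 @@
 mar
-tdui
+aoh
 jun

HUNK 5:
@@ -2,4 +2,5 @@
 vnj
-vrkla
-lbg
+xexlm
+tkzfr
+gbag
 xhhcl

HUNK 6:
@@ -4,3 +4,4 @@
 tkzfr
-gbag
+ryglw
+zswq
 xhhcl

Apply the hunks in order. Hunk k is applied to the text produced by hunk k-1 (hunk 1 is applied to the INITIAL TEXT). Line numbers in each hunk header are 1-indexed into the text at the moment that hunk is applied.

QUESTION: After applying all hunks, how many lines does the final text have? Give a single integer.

Answer: 12

Derivation:
Hunk 1: at line 1 remove [hzkuo,qvgo] add [vrkla] -> 10 lines: caz vnj vrkla appet xhhcl hhiia mar tdui jun mrwok
Hunk 2: at line 3 remove [appet] add [raocy,xucq,urgam] -> 12 lines: caz vnj vrkla raocy xucq urgam xhhcl hhiia mar tdui jun mrwok
Hunk 3: at line 3 remove [raocy,xucq,urgam] add [lbg] -> 10 lines: caz vnj vrkla lbg xhhcl hhiia mar tdui jun mrwok
Hunk 4: at line 7 remove [tdui] add [aoh] -> 10 lines: caz vnj vrkla lbg xhhcl hhiia mar aoh jun mrwok
Hunk 5: at line 2 remove [vrkla,lbg] add [xexlm,tkzfr,gbag] -> 11 lines: caz vnj xexlm tkzfr gbag xhhcl hhiia mar aoh jun mrwok
Hunk 6: at line 4 remove [gbag] add [ryglw,zswq] -> 12 lines: caz vnj xexlm tkzfr ryglw zswq xhhcl hhiia mar aoh jun mrwok
Final line count: 12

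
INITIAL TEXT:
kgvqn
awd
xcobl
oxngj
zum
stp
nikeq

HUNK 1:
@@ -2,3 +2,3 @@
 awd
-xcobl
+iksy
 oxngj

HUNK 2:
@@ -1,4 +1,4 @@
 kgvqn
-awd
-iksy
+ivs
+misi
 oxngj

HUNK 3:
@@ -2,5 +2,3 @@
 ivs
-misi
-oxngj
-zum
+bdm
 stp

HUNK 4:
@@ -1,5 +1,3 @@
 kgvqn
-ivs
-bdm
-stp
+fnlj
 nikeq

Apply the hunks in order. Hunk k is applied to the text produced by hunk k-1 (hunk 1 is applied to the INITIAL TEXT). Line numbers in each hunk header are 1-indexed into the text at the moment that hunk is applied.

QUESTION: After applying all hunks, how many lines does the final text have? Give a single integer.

Answer: 3

Derivation:
Hunk 1: at line 2 remove [xcobl] add [iksy] -> 7 lines: kgvqn awd iksy oxngj zum stp nikeq
Hunk 2: at line 1 remove [awd,iksy] add [ivs,misi] -> 7 lines: kgvqn ivs misi oxngj zum stp nikeq
Hunk 3: at line 2 remove [misi,oxngj,zum] add [bdm] -> 5 lines: kgvqn ivs bdm stp nikeq
Hunk 4: at line 1 remove [ivs,bdm,stp] add [fnlj] -> 3 lines: kgvqn fnlj nikeq
Final line count: 3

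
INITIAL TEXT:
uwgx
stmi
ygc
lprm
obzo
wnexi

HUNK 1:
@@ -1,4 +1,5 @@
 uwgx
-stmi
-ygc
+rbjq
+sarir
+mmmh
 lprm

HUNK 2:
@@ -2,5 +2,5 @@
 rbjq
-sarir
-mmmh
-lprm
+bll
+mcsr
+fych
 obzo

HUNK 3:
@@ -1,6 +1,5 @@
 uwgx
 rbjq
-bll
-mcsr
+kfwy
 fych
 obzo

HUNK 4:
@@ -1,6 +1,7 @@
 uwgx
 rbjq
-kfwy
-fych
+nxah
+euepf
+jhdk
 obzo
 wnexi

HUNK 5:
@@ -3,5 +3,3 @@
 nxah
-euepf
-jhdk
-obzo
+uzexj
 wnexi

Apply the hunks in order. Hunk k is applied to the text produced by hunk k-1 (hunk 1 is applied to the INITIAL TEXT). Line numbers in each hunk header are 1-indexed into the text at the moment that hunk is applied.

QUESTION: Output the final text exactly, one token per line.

Hunk 1: at line 1 remove [stmi,ygc] add [rbjq,sarir,mmmh] -> 7 lines: uwgx rbjq sarir mmmh lprm obzo wnexi
Hunk 2: at line 2 remove [sarir,mmmh,lprm] add [bll,mcsr,fych] -> 7 lines: uwgx rbjq bll mcsr fych obzo wnexi
Hunk 3: at line 1 remove [bll,mcsr] add [kfwy] -> 6 lines: uwgx rbjq kfwy fych obzo wnexi
Hunk 4: at line 1 remove [kfwy,fych] add [nxah,euepf,jhdk] -> 7 lines: uwgx rbjq nxah euepf jhdk obzo wnexi
Hunk 5: at line 3 remove [euepf,jhdk,obzo] add [uzexj] -> 5 lines: uwgx rbjq nxah uzexj wnexi

Answer: uwgx
rbjq
nxah
uzexj
wnexi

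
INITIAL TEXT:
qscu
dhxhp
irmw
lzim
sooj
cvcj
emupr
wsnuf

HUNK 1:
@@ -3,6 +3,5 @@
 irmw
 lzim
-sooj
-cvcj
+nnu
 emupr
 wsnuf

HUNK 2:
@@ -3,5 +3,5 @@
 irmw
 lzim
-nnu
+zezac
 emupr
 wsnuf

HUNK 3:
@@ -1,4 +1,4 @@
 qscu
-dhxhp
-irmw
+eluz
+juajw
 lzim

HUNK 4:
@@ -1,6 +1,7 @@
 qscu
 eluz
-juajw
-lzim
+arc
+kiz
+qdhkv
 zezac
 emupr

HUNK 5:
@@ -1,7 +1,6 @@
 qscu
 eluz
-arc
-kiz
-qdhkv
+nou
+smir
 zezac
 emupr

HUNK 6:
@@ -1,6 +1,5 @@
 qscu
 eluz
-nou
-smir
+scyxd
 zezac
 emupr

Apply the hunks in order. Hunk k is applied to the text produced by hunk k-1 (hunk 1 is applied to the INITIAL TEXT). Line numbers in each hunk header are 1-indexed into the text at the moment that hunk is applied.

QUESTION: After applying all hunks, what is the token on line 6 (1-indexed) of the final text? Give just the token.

Hunk 1: at line 3 remove [sooj,cvcj] add [nnu] -> 7 lines: qscu dhxhp irmw lzim nnu emupr wsnuf
Hunk 2: at line 3 remove [nnu] add [zezac] -> 7 lines: qscu dhxhp irmw lzim zezac emupr wsnuf
Hunk 3: at line 1 remove [dhxhp,irmw] add [eluz,juajw] -> 7 lines: qscu eluz juajw lzim zezac emupr wsnuf
Hunk 4: at line 1 remove [juajw,lzim] add [arc,kiz,qdhkv] -> 8 lines: qscu eluz arc kiz qdhkv zezac emupr wsnuf
Hunk 5: at line 1 remove [arc,kiz,qdhkv] add [nou,smir] -> 7 lines: qscu eluz nou smir zezac emupr wsnuf
Hunk 6: at line 1 remove [nou,smir] add [scyxd] -> 6 lines: qscu eluz scyxd zezac emupr wsnuf
Final line 6: wsnuf

Answer: wsnuf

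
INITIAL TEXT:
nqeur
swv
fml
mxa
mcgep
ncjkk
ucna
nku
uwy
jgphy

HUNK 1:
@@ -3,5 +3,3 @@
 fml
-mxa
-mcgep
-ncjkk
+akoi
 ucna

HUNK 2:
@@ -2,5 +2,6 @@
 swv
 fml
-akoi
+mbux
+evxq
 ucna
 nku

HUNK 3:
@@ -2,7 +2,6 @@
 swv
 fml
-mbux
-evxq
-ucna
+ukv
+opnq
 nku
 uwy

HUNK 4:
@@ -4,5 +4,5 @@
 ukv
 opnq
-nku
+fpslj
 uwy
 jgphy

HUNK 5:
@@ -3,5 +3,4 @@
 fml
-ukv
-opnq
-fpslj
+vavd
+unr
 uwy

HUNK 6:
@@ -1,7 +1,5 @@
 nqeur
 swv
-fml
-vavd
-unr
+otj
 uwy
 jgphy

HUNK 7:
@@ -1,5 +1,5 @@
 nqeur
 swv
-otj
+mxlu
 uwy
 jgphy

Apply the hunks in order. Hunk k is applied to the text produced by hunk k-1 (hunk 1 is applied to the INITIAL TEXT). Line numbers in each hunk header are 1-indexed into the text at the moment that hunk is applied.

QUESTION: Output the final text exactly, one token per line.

Hunk 1: at line 3 remove [mxa,mcgep,ncjkk] add [akoi] -> 8 lines: nqeur swv fml akoi ucna nku uwy jgphy
Hunk 2: at line 2 remove [akoi] add [mbux,evxq] -> 9 lines: nqeur swv fml mbux evxq ucna nku uwy jgphy
Hunk 3: at line 2 remove [mbux,evxq,ucna] add [ukv,opnq] -> 8 lines: nqeur swv fml ukv opnq nku uwy jgphy
Hunk 4: at line 4 remove [nku] add [fpslj] -> 8 lines: nqeur swv fml ukv opnq fpslj uwy jgphy
Hunk 5: at line 3 remove [ukv,opnq,fpslj] add [vavd,unr] -> 7 lines: nqeur swv fml vavd unr uwy jgphy
Hunk 6: at line 1 remove [fml,vavd,unr] add [otj] -> 5 lines: nqeur swv otj uwy jgphy
Hunk 7: at line 1 remove [otj] add [mxlu] -> 5 lines: nqeur swv mxlu uwy jgphy

Answer: nqeur
swv
mxlu
uwy
jgphy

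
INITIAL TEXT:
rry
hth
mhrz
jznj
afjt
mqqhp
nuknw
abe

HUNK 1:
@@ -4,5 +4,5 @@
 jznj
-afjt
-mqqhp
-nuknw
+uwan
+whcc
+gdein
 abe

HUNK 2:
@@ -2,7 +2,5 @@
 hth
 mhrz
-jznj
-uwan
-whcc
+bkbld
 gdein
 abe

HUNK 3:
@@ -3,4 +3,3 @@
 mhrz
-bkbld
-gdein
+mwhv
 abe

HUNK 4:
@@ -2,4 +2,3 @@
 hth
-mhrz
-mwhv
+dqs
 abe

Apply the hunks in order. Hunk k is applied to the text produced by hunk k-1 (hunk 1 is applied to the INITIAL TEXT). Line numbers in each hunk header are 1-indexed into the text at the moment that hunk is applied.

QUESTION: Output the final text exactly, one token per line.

Hunk 1: at line 4 remove [afjt,mqqhp,nuknw] add [uwan,whcc,gdein] -> 8 lines: rry hth mhrz jznj uwan whcc gdein abe
Hunk 2: at line 2 remove [jznj,uwan,whcc] add [bkbld] -> 6 lines: rry hth mhrz bkbld gdein abe
Hunk 3: at line 3 remove [bkbld,gdein] add [mwhv] -> 5 lines: rry hth mhrz mwhv abe
Hunk 4: at line 2 remove [mhrz,mwhv] add [dqs] -> 4 lines: rry hth dqs abe

Answer: rry
hth
dqs
abe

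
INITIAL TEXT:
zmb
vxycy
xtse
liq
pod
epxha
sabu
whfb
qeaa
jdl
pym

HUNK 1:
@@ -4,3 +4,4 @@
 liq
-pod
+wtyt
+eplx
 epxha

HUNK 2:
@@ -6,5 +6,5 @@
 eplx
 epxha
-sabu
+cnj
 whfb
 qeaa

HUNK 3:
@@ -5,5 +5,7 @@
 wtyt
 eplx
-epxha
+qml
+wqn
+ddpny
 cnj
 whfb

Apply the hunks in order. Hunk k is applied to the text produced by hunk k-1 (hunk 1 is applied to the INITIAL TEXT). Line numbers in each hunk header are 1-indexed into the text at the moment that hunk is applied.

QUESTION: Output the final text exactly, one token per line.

Hunk 1: at line 4 remove [pod] add [wtyt,eplx] -> 12 lines: zmb vxycy xtse liq wtyt eplx epxha sabu whfb qeaa jdl pym
Hunk 2: at line 6 remove [sabu] add [cnj] -> 12 lines: zmb vxycy xtse liq wtyt eplx epxha cnj whfb qeaa jdl pym
Hunk 3: at line 5 remove [epxha] add [qml,wqn,ddpny] -> 14 lines: zmb vxycy xtse liq wtyt eplx qml wqn ddpny cnj whfb qeaa jdl pym

Answer: zmb
vxycy
xtse
liq
wtyt
eplx
qml
wqn
ddpny
cnj
whfb
qeaa
jdl
pym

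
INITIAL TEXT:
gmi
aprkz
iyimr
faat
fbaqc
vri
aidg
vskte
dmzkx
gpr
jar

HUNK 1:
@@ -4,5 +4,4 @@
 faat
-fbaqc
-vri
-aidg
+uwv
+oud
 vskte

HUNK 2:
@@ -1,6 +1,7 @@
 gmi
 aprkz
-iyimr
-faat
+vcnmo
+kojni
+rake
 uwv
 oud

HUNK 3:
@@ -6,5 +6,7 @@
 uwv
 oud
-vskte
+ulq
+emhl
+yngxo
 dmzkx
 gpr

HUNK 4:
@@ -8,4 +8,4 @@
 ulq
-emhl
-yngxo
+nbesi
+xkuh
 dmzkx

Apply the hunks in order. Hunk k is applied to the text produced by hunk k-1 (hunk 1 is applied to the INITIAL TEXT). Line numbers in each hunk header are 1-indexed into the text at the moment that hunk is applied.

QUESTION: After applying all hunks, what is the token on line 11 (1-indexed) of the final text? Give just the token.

Hunk 1: at line 4 remove [fbaqc,vri,aidg] add [uwv,oud] -> 10 lines: gmi aprkz iyimr faat uwv oud vskte dmzkx gpr jar
Hunk 2: at line 1 remove [iyimr,faat] add [vcnmo,kojni,rake] -> 11 lines: gmi aprkz vcnmo kojni rake uwv oud vskte dmzkx gpr jar
Hunk 3: at line 6 remove [vskte] add [ulq,emhl,yngxo] -> 13 lines: gmi aprkz vcnmo kojni rake uwv oud ulq emhl yngxo dmzkx gpr jar
Hunk 4: at line 8 remove [emhl,yngxo] add [nbesi,xkuh] -> 13 lines: gmi aprkz vcnmo kojni rake uwv oud ulq nbesi xkuh dmzkx gpr jar
Final line 11: dmzkx

Answer: dmzkx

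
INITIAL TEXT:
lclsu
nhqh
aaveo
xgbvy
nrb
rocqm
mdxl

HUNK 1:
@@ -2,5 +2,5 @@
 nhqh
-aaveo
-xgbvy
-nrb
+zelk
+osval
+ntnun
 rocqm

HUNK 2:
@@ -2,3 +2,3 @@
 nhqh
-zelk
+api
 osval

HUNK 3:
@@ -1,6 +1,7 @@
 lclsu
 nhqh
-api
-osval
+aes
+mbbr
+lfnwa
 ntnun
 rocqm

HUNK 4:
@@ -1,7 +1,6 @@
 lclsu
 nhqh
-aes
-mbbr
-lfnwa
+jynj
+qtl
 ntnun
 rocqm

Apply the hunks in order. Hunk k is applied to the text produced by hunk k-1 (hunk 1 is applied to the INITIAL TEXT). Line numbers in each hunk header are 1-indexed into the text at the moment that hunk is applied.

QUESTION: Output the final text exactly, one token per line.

Hunk 1: at line 2 remove [aaveo,xgbvy,nrb] add [zelk,osval,ntnun] -> 7 lines: lclsu nhqh zelk osval ntnun rocqm mdxl
Hunk 2: at line 2 remove [zelk] add [api] -> 7 lines: lclsu nhqh api osval ntnun rocqm mdxl
Hunk 3: at line 1 remove [api,osval] add [aes,mbbr,lfnwa] -> 8 lines: lclsu nhqh aes mbbr lfnwa ntnun rocqm mdxl
Hunk 4: at line 1 remove [aes,mbbr,lfnwa] add [jynj,qtl] -> 7 lines: lclsu nhqh jynj qtl ntnun rocqm mdxl

Answer: lclsu
nhqh
jynj
qtl
ntnun
rocqm
mdxl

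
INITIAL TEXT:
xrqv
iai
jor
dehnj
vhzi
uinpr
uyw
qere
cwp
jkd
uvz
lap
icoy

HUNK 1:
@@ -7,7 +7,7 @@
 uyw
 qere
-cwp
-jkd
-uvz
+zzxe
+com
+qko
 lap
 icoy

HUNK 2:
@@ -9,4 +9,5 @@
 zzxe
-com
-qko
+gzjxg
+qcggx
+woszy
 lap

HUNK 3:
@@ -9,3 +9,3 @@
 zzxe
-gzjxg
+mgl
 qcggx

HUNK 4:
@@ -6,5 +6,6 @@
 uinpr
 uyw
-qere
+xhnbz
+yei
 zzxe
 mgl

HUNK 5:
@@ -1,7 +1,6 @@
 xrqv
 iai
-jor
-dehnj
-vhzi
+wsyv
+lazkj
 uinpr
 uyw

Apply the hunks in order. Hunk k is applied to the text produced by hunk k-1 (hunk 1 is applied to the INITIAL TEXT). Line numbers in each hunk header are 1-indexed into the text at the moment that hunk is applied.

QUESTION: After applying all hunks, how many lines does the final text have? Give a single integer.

Answer: 14

Derivation:
Hunk 1: at line 7 remove [cwp,jkd,uvz] add [zzxe,com,qko] -> 13 lines: xrqv iai jor dehnj vhzi uinpr uyw qere zzxe com qko lap icoy
Hunk 2: at line 9 remove [com,qko] add [gzjxg,qcggx,woszy] -> 14 lines: xrqv iai jor dehnj vhzi uinpr uyw qere zzxe gzjxg qcggx woszy lap icoy
Hunk 3: at line 9 remove [gzjxg] add [mgl] -> 14 lines: xrqv iai jor dehnj vhzi uinpr uyw qere zzxe mgl qcggx woszy lap icoy
Hunk 4: at line 6 remove [qere] add [xhnbz,yei] -> 15 lines: xrqv iai jor dehnj vhzi uinpr uyw xhnbz yei zzxe mgl qcggx woszy lap icoy
Hunk 5: at line 1 remove [jor,dehnj,vhzi] add [wsyv,lazkj] -> 14 lines: xrqv iai wsyv lazkj uinpr uyw xhnbz yei zzxe mgl qcggx woszy lap icoy
Final line count: 14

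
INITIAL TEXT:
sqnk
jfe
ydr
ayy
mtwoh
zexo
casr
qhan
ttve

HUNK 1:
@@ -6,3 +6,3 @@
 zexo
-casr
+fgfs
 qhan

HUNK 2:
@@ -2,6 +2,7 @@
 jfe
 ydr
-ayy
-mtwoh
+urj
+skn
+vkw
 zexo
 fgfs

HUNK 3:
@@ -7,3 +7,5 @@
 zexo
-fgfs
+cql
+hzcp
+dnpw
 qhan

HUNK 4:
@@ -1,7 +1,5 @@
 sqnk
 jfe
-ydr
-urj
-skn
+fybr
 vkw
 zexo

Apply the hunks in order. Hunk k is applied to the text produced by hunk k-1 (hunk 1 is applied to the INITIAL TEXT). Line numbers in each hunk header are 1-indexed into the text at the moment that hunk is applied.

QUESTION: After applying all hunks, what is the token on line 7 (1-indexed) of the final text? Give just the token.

Answer: hzcp

Derivation:
Hunk 1: at line 6 remove [casr] add [fgfs] -> 9 lines: sqnk jfe ydr ayy mtwoh zexo fgfs qhan ttve
Hunk 2: at line 2 remove [ayy,mtwoh] add [urj,skn,vkw] -> 10 lines: sqnk jfe ydr urj skn vkw zexo fgfs qhan ttve
Hunk 3: at line 7 remove [fgfs] add [cql,hzcp,dnpw] -> 12 lines: sqnk jfe ydr urj skn vkw zexo cql hzcp dnpw qhan ttve
Hunk 4: at line 1 remove [ydr,urj,skn] add [fybr] -> 10 lines: sqnk jfe fybr vkw zexo cql hzcp dnpw qhan ttve
Final line 7: hzcp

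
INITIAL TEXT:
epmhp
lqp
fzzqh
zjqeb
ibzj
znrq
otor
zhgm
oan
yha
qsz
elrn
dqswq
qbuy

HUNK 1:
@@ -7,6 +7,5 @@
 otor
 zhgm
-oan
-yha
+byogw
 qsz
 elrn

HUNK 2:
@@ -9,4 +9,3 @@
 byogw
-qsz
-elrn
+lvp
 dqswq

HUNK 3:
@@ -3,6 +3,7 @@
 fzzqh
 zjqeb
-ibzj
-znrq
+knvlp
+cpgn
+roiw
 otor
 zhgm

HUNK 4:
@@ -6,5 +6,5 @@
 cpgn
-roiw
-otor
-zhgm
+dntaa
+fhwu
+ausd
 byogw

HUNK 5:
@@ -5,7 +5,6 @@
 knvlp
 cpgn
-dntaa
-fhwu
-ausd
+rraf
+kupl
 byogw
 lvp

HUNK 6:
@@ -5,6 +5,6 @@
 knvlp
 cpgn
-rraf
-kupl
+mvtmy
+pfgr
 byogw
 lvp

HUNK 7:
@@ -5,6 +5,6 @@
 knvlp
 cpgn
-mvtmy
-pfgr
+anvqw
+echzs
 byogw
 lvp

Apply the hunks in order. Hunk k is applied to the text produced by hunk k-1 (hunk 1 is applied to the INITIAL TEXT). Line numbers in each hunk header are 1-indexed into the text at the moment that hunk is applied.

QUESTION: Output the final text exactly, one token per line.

Hunk 1: at line 7 remove [oan,yha] add [byogw] -> 13 lines: epmhp lqp fzzqh zjqeb ibzj znrq otor zhgm byogw qsz elrn dqswq qbuy
Hunk 2: at line 9 remove [qsz,elrn] add [lvp] -> 12 lines: epmhp lqp fzzqh zjqeb ibzj znrq otor zhgm byogw lvp dqswq qbuy
Hunk 3: at line 3 remove [ibzj,znrq] add [knvlp,cpgn,roiw] -> 13 lines: epmhp lqp fzzqh zjqeb knvlp cpgn roiw otor zhgm byogw lvp dqswq qbuy
Hunk 4: at line 6 remove [roiw,otor,zhgm] add [dntaa,fhwu,ausd] -> 13 lines: epmhp lqp fzzqh zjqeb knvlp cpgn dntaa fhwu ausd byogw lvp dqswq qbuy
Hunk 5: at line 5 remove [dntaa,fhwu,ausd] add [rraf,kupl] -> 12 lines: epmhp lqp fzzqh zjqeb knvlp cpgn rraf kupl byogw lvp dqswq qbuy
Hunk 6: at line 5 remove [rraf,kupl] add [mvtmy,pfgr] -> 12 lines: epmhp lqp fzzqh zjqeb knvlp cpgn mvtmy pfgr byogw lvp dqswq qbuy
Hunk 7: at line 5 remove [mvtmy,pfgr] add [anvqw,echzs] -> 12 lines: epmhp lqp fzzqh zjqeb knvlp cpgn anvqw echzs byogw lvp dqswq qbuy

Answer: epmhp
lqp
fzzqh
zjqeb
knvlp
cpgn
anvqw
echzs
byogw
lvp
dqswq
qbuy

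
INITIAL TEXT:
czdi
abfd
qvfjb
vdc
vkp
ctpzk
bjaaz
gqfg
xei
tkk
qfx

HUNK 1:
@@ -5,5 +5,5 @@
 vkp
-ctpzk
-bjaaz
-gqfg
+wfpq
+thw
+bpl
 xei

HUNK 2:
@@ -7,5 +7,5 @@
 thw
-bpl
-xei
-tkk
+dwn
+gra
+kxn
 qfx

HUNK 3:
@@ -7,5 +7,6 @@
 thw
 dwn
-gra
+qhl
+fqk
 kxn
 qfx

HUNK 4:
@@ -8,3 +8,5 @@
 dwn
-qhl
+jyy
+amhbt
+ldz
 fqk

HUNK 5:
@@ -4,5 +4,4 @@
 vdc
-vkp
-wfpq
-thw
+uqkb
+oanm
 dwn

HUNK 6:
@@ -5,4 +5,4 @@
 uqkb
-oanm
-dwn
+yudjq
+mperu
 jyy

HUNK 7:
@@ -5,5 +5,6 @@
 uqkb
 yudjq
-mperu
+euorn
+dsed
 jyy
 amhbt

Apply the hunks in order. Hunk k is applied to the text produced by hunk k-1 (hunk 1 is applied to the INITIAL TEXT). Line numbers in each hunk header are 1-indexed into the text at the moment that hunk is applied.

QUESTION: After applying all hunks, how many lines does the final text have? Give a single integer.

Hunk 1: at line 5 remove [ctpzk,bjaaz,gqfg] add [wfpq,thw,bpl] -> 11 lines: czdi abfd qvfjb vdc vkp wfpq thw bpl xei tkk qfx
Hunk 2: at line 7 remove [bpl,xei,tkk] add [dwn,gra,kxn] -> 11 lines: czdi abfd qvfjb vdc vkp wfpq thw dwn gra kxn qfx
Hunk 3: at line 7 remove [gra] add [qhl,fqk] -> 12 lines: czdi abfd qvfjb vdc vkp wfpq thw dwn qhl fqk kxn qfx
Hunk 4: at line 8 remove [qhl] add [jyy,amhbt,ldz] -> 14 lines: czdi abfd qvfjb vdc vkp wfpq thw dwn jyy amhbt ldz fqk kxn qfx
Hunk 5: at line 4 remove [vkp,wfpq,thw] add [uqkb,oanm] -> 13 lines: czdi abfd qvfjb vdc uqkb oanm dwn jyy amhbt ldz fqk kxn qfx
Hunk 6: at line 5 remove [oanm,dwn] add [yudjq,mperu] -> 13 lines: czdi abfd qvfjb vdc uqkb yudjq mperu jyy amhbt ldz fqk kxn qfx
Hunk 7: at line 5 remove [mperu] add [euorn,dsed] -> 14 lines: czdi abfd qvfjb vdc uqkb yudjq euorn dsed jyy amhbt ldz fqk kxn qfx
Final line count: 14

Answer: 14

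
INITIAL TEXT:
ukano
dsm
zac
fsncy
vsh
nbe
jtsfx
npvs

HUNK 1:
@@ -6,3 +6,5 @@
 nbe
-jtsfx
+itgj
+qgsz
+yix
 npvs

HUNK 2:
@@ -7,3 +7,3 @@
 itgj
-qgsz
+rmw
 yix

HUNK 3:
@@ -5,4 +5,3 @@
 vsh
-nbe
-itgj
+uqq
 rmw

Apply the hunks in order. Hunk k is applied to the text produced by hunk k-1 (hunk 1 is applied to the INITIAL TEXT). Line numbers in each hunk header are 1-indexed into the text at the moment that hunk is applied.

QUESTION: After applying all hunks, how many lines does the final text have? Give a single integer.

Hunk 1: at line 6 remove [jtsfx] add [itgj,qgsz,yix] -> 10 lines: ukano dsm zac fsncy vsh nbe itgj qgsz yix npvs
Hunk 2: at line 7 remove [qgsz] add [rmw] -> 10 lines: ukano dsm zac fsncy vsh nbe itgj rmw yix npvs
Hunk 3: at line 5 remove [nbe,itgj] add [uqq] -> 9 lines: ukano dsm zac fsncy vsh uqq rmw yix npvs
Final line count: 9

Answer: 9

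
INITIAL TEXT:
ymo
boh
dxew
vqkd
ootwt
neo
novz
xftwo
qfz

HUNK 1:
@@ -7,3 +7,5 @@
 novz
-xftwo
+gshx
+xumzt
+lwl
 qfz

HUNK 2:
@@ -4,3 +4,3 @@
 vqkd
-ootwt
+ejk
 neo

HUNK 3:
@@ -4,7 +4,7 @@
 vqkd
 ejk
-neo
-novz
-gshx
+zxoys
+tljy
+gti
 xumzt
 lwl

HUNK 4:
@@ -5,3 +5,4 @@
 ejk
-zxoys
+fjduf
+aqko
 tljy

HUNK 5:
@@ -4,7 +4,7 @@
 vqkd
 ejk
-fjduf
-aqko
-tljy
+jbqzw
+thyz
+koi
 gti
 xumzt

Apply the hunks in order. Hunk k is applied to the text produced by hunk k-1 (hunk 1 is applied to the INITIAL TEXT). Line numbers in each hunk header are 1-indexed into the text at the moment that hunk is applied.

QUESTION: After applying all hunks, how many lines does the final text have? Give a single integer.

Answer: 12

Derivation:
Hunk 1: at line 7 remove [xftwo] add [gshx,xumzt,lwl] -> 11 lines: ymo boh dxew vqkd ootwt neo novz gshx xumzt lwl qfz
Hunk 2: at line 4 remove [ootwt] add [ejk] -> 11 lines: ymo boh dxew vqkd ejk neo novz gshx xumzt lwl qfz
Hunk 3: at line 4 remove [neo,novz,gshx] add [zxoys,tljy,gti] -> 11 lines: ymo boh dxew vqkd ejk zxoys tljy gti xumzt lwl qfz
Hunk 4: at line 5 remove [zxoys] add [fjduf,aqko] -> 12 lines: ymo boh dxew vqkd ejk fjduf aqko tljy gti xumzt lwl qfz
Hunk 5: at line 4 remove [fjduf,aqko,tljy] add [jbqzw,thyz,koi] -> 12 lines: ymo boh dxew vqkd ejk jbqzw thyz koi gti xumzt lwl qfz
Final line count: 12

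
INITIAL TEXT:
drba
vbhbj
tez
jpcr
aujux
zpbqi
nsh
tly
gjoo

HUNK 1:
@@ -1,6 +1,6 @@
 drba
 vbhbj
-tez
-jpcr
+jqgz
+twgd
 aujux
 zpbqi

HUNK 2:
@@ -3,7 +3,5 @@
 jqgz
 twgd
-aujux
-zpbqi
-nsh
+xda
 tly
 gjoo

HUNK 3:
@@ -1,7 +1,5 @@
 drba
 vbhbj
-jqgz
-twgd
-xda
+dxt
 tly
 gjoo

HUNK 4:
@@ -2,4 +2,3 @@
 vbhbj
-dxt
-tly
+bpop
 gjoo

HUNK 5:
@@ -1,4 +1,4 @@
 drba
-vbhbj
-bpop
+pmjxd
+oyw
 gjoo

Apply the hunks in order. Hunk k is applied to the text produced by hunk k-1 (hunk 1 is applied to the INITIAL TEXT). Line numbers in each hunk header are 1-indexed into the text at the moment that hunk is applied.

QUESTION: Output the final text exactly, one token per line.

Answer: drba
pmjxd
oyw
gjoo

Derivation:
Hunk 1: at line 1 remove [tez,jpcr] add [jqgz,twgd] -> 9 lines: drba vbhbj jqgz twgd aujux zpbqi nsh tly gjoo
Hunk 2: at line 3 remove [aujux,zpbqi,nsh] add [xda] -> 7 lines: drba vbhbj jqgz twgd xda tly gjoo
Hunk 3: at line 1 remove [jqgz,twgd,xda] add [dxt] -> 5 lines: drba vbhbj dxt tly gjoo
Hunk 4: at line 2 remove [dxt,tly] add [bpop] -> 4 lines: drba vbhbj bpop gjoo
Hunk 5: at line 1 remove [vbhbj,bpop] add [pmjxd,oyw] -> 4 lines: drba pmjxd oyw gjoo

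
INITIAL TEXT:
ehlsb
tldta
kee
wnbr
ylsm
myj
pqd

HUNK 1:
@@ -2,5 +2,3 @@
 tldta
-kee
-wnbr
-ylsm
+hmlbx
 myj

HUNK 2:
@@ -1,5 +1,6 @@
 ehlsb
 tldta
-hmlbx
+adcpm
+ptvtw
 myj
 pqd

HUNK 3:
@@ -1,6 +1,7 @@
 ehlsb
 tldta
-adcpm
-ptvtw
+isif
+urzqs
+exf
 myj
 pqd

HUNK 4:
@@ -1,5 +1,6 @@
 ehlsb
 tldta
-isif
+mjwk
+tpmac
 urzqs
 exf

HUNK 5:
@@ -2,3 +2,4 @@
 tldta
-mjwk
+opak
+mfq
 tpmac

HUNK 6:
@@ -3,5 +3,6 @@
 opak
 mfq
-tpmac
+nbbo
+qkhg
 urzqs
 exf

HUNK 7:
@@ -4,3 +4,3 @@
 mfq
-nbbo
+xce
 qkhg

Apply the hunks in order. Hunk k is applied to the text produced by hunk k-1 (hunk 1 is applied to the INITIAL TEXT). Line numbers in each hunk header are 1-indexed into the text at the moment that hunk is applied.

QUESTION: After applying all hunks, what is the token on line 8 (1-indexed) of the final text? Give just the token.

Answer: exf

Derivation:
Hunk 1: at line 2 remove [kee,wnbr,ylsm] add [hmlbx] -> 5 lines: ehlsb tldta hmlbx myj pqd
Hunk 2: at line 1 remove [hmlbx] add [adcpm,ptvtw] -> 6 lines: ehlsb tldta adcpm ptvtw myj pqd
Hunk 3: at line 1 remove [adcpm,ptvtw] add [isif,urzqs,exf] -> 7 lines: ehlsb tldta isif urzqs exf myj pqd
Hunk 4: at line 1 remove [isif] add [mjwk,tpmac] -> 8 lines: ehlsb tldta mjwk tpmac urzqs exf myj pqd
Hunk 5: at line 2 remove [mjwk] add [opak,mfq] -> 9 lines: ehlsb tldta opak mfq tpmac urzqs exf myj pqd
Hunk 6: at line 3 remove [tpmac] add [nbbo,qkhg] -> 10 lines: ehlsb tldta opak mfq nbbo qkhg urzqs exf myj pqd
Hunk 7: at line 4 remove [nbbo] add [xce] -> 10 lines: ehlsb tldta opak mfq xce qkhg urzqs exf myj pqd
Final line 8: exf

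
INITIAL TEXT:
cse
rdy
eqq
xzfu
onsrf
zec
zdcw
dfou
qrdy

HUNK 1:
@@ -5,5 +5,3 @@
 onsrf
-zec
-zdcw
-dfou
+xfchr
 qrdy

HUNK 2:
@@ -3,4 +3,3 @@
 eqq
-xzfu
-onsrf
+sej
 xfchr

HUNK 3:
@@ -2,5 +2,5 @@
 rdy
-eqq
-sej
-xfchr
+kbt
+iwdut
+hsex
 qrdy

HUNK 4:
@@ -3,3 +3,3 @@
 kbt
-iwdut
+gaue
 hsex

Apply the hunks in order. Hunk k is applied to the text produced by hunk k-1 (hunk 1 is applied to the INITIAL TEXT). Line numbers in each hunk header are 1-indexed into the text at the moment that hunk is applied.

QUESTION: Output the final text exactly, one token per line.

Hunk 1: at line 5 remove [zec,zdcw,dfou] add [xfchr] -> 7 lines: cse rdy eqq xzfu onsrf xfchr qrdy
Hunk 2: at line 3 remove [xzfu,onsrf] add [sej] -> 6 lines: cse rdy eqq sej xfchr qrdy
Hunk 3: at line 2 remove [eqq,sej,xfchr] add [kbt,iwdut,hsex] -> 6 lines: cse rdy kbt iwdut hsex qrdy
Hunk 4: at line 3 remove [iwdut] add [gaue] -> 6 lines: cse rdy kbt gaue hsex qrdy

Answer: cse
rdy
kbt
gaue
hsex
qrdy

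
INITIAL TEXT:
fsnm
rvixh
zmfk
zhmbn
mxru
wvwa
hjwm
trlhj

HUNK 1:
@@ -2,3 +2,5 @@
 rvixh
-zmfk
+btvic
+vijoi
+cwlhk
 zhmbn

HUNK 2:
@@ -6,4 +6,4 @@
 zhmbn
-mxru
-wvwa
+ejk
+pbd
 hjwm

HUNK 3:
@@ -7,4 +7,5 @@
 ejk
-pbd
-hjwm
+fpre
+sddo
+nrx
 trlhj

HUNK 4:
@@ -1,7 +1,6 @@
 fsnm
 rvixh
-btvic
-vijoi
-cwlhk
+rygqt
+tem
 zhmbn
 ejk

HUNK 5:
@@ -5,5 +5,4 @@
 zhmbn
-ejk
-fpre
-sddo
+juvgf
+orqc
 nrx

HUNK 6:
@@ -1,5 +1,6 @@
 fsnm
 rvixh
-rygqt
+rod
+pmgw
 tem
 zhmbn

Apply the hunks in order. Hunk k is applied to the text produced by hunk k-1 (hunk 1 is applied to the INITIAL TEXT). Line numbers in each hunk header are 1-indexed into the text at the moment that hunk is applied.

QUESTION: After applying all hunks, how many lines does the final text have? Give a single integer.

Answer: 10

Derivation:
Hunk 1: at line 2 remove [zmfk] add [btvic,vijoi,cwlhk] -> 10 lines: fsnm rvixh btvic vijoi cwlhk zhmbn mxru wvwa hjwm trlhj
Hunk 2: at line 6 remove [mxru,wvwa] add [ejk,pbd] -> 10 lines: fsnm rvixh btvic vijoi cwlhk zhmbn ejk pbd hjwm trlhj
Hunk 3: at line 7 remove [pbd,hjwm] add [fpre,sddo,nrx] -> 11 lines: fsnm rvixh btvic vijoi cwlhk zhmbn ejk fpre sddo nrx trlhj
Hunk 4: at line 1 remove [btvic,vijoi,cwlhk] add [rygqt,tem] -> 10 lines: fsnm rvixh rygqt tem zhmbn ejk fpre sddo nrx trlhj
Hunk 5: at line 5 remove [ejk,fpre,sddo] add [juvgf,orqc] -> 9 lines: fsnm rvixh rygqt tem zhmbn juvgf orqc nrx trlhj
Hunk 6: at line 1 remove [rygqt] add [rod,pmgw] -> 10 lines: fsnm rvixh rod pmgw tem zhmbn juvgf orqc nrx trlhj
Final line count: 10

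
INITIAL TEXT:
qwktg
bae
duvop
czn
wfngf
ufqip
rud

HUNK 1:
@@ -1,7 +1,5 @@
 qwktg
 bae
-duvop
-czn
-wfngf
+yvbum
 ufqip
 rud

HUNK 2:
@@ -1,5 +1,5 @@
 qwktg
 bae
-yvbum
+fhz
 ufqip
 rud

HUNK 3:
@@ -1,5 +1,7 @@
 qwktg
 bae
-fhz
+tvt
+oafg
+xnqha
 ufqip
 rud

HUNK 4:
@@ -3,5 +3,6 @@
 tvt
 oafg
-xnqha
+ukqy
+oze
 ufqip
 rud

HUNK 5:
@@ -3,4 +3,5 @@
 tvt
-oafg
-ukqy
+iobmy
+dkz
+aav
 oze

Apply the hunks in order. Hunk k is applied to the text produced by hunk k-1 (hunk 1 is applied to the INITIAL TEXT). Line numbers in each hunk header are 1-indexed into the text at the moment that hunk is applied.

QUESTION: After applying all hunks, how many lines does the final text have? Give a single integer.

Hunk 1: at line 1 remove [duvop,czn,wfngf] add [yvbum] -> 5 lines: qwktg bae yvbum ufqip rud
Hunk 2: at line 1 remove [yvbum] add [fhz] -> 5 lines: qwktg bae fhz ufqip rud
Hunk 3: at line 1 remove [fhz] add [tvt,oafg,xnqha] -> 7 lines: qwktg bae tvt oafg xnqha ufqip rud
Hunk 4: at line 3 remove [xnqha] add [ukqy,oze] -> 8 lines: qwktg bae tvt oafg ukqy oze ufqip rud
Hunk 5: at line 3 remove [oafg,ukqy] add [iobmy,dkz,aav] -> 9 lines: qwktg bae tvt iobmy dkz aav oze ufqip rud
Final line count: 9

Answer: 9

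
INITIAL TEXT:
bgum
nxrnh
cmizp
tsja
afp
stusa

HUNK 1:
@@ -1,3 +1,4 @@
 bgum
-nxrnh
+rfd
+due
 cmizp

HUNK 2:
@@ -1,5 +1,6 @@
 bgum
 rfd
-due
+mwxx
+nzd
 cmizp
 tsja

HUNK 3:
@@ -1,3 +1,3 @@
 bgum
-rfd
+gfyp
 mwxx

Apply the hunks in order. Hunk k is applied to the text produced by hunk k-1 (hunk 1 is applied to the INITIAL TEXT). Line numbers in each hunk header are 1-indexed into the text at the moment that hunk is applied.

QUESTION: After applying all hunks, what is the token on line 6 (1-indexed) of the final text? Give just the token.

Answer: tsja

Derivation:
Hunk 1: at line 1 remove [nxrnh] add [rfd,due] -> 7 lines: bgum rfd due cmizp tsja afp stusa
Hunk 2: at line 1 remove [due] add [mwxx,nzd] -> 8 lines: bgum rfd mwxx nzd cmizp tsja afp stusa
Hunk 3: at line 1 remove [rfd] add [gfyp] -> 8 lines: bgum gfyp mwxx nzd cmizp tsja afp stusa
Final line 6: tsja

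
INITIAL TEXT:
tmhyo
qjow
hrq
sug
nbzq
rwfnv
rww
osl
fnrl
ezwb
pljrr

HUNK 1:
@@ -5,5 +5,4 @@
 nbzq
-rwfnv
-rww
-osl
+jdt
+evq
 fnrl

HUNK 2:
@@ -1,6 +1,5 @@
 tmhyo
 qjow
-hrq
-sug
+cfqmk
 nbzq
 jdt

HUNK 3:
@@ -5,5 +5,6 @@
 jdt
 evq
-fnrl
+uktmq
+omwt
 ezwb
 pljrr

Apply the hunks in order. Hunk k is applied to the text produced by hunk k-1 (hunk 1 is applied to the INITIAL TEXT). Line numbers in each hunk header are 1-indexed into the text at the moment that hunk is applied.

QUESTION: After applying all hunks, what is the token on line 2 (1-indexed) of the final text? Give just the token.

Hunk 1: at line 5 remove [rwfnv,rww,osl] add [jdt,evq] -> 10 lines: tmhyo qjow hrq sug nbzq jdt evq fnrl ezwb pljrr
Hunk 2: at line 1 remove [hrq,sug] add [cfqmk] -> 9 lines: tmhyo qjow cfqmk nbzq jdt evq fnrl ezwb pljrr
Hunk 3: at line 5 remove [fnrl] add [uktmq,omwt] -> 10 lines: tmhyo qjow cfqmk nbzq jdt evq uktmq omwt ezwb pljrr
Final line 2: qjow

Answer: qjow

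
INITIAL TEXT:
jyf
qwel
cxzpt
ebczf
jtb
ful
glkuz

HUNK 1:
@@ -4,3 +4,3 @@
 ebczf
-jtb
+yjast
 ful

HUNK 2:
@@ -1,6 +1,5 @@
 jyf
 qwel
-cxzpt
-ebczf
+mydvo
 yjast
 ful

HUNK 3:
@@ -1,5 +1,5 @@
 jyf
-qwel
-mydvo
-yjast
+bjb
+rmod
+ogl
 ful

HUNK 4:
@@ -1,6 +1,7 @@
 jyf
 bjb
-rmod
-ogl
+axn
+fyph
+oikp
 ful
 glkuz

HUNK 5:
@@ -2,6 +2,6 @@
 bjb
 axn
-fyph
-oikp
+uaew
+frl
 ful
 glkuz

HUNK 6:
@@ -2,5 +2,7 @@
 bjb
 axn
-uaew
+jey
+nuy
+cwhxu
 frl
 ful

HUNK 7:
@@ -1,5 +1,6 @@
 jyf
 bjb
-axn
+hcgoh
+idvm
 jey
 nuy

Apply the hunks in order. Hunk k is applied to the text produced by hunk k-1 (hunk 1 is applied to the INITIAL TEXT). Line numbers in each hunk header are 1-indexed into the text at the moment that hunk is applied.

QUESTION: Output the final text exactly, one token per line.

Answer: jyf
bjb
hcgoh
idvm
jey
nuy
cwhxu
frl
ful
glkuz

Derivation:
Hunk 1: at line 4 remove [jtb] add [yjast] -> 7 lines: jyf qwel cxzpt ebczf yjast ful glkuz
Hunk 2: at line 1 remove [cxzpt,ebczf] add [mydvo] -> 6 lines: jyf qwel mydvo yjast ful glkuz
Hunk 3: at line 1 remove [qwel,mydvo,yjast] add [bjb,rmod,ogl] -> 6 lines: jyf bjb rmod ogl ful glkuz
Hunk 4: at line 1 remove [rmod,ogl] add [axn,fyph,oikp] -> 7 lines: jyf bjb axn fyph oikp ful glkuz
Hunk 5: at line 2 remove [fyph,oikp] add [uaew,frl] -> 7 lines: jyf bjb axn uaew frl ful glkuz
Hunk 6: at line 2 remove [uaew] add [jey,nuy,cwhxu] -> 9 lines: jyf bjb axn jey nuy cwhxu frl ful glkuz
Hunk 7: at line 1 remove [axn] add [hcgoh,idvm] -> 10 lines: jyf bjb hcgoh idvm jey nuy cwhxu frl ful glkuz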